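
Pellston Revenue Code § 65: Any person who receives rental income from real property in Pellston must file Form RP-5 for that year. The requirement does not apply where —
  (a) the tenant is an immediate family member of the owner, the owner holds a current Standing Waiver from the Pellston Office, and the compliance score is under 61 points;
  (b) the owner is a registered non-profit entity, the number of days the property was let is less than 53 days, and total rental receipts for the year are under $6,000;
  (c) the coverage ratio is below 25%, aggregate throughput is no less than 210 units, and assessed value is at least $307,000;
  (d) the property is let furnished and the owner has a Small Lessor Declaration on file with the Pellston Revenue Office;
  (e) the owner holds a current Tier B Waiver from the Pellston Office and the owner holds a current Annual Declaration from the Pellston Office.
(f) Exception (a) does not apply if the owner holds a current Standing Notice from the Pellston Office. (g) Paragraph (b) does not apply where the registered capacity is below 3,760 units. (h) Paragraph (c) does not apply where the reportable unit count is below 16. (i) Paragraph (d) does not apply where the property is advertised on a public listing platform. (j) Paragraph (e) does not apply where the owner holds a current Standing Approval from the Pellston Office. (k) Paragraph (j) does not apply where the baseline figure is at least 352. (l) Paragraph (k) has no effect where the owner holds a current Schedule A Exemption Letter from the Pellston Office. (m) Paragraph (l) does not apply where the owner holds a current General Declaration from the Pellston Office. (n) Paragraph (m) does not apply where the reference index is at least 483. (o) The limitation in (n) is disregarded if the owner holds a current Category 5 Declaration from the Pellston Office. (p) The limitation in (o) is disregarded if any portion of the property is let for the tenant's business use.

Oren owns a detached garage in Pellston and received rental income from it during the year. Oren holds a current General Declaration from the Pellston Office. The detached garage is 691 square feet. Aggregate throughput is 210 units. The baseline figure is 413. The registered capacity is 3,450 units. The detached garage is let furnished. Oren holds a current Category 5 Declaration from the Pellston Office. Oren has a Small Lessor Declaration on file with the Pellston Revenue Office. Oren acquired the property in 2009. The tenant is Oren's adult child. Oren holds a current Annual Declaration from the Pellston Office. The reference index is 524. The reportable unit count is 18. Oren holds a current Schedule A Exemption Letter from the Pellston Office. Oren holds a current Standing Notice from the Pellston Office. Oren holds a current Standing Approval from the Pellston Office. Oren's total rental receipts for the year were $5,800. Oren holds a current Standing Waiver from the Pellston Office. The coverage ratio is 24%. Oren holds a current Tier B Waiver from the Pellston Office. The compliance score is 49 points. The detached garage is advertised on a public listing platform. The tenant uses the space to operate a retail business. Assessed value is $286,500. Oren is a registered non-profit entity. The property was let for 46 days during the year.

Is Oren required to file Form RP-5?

Exception (a) is satisfied on its face — the tenant is an immediate family member; a current Standing Waiver is held; the compliance score is 49 points, under the 61 points limit. But: (f) is engaged — a current Standing Notice is held. So (a) is unavailable.
Exception (b)'s conditions are all satisfied: Oren is a registered non-profit; the number of days the property was let is 46 days, less than the 53 days limit; total rental receipts for the year are $5,800, under the $6,000 limit. Turning to paragraph (g): (g) is triggered — the registered capacity is 3,450 units, below the 3,760 units limit. So (b) is unavailable.
Exception (c) requires that assessed value is at least $307,000; but assessed value is $286,500, short of $307,000, so (c) is unavailable.
Exception (d) is satisfied on its face — the property is let furnished; a Small Lessor Declaration is on file. But applying paragraph (i): (i) operates against (d): the property is publicly advertised. Exception (d) does not apply.
Exception (e) is satisfied on its face — a current Tier B Waiver is held; a current Annual Declaration is held. However, paragraphs (j)–(p) must be considered: (j) operates against (e): a current Standing Approval is held. (k) would limit (j) — the baseline figure is 413, meeting the 352 threshold — but (l) sets (k) aside: (l) operates against (k): a current Schedule A Exemption Letter is held. (m) is triggered (a current General Declaration is held), but is set aside by (n): (n) operates — the reference index is 524, meeting the 483 threshold. (o) applies (a current Category 5 Declaration is held), but is displaced by (p): (p) applies — the space is let for business use. So (e) is unavailable.
None of the exceptions is available; § 65 applies in full.

Yes — Oren must file Form RP-5.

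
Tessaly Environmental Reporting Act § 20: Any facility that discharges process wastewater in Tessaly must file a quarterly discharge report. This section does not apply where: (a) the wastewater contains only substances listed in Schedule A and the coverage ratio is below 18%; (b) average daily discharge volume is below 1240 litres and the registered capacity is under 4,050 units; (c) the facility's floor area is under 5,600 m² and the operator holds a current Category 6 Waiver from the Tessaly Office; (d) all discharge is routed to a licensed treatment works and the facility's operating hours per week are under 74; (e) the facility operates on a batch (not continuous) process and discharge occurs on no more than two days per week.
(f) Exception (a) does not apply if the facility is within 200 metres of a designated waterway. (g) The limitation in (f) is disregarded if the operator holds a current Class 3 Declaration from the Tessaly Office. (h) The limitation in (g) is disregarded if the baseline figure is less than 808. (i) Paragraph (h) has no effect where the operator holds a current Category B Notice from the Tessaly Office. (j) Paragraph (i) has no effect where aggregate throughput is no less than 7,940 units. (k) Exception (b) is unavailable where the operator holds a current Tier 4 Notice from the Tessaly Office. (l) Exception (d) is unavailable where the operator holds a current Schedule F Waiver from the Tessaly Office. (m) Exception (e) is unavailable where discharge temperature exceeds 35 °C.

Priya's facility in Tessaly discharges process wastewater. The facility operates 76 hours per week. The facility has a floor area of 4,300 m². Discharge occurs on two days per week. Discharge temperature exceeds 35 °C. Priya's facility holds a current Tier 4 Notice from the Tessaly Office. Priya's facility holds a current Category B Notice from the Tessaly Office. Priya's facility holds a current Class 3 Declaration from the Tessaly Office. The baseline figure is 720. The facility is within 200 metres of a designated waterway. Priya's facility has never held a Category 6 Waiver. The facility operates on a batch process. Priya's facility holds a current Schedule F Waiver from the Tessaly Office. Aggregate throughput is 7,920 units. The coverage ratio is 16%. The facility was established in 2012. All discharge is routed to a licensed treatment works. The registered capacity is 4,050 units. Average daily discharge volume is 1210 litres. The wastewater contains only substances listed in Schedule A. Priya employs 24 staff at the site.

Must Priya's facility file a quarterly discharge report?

Exception (a): the wastewater is Schedule-A-only; the coverage ratio is 16%, below the 18% limit — every condition holds. Considering the limiting provisions: (f) is triggered (the facility is within 200 m of a designated waterway), but is displaced by (g): (g) applies — a current Class 3 Declaration is held. (h) would limit (g) — the baseline figure is 720, less than the 808 limit — but (i) sets (h) aside: (i) is engaged — a current Category B Notice is held. (j) does not operate here (aggregate throughput is 7,920 units, short of 7,940 units), so (i) stands. So (a) applies.
Exception (b) requires that the registered capacity is under 4,050 units; but the registered capacity is 4,050 units, not under 4,050 units, so (b) is unavailable.
Exception (c) does not apply: the Category 6 Waiver is not current.
Exception (d) does not apply: the facility's operating hours per week are 76, not under 74.
Exception (e)'s conditions are all satisfied: the facility operates on a batch process; discharge occurs on no more than two days per week. But: (m) operates against (e): discharge temperature exceeds 35 °C. (e) is therefore removed.

No — exception (a) applies; Priya's facility is not required to file a quarterly discharge report.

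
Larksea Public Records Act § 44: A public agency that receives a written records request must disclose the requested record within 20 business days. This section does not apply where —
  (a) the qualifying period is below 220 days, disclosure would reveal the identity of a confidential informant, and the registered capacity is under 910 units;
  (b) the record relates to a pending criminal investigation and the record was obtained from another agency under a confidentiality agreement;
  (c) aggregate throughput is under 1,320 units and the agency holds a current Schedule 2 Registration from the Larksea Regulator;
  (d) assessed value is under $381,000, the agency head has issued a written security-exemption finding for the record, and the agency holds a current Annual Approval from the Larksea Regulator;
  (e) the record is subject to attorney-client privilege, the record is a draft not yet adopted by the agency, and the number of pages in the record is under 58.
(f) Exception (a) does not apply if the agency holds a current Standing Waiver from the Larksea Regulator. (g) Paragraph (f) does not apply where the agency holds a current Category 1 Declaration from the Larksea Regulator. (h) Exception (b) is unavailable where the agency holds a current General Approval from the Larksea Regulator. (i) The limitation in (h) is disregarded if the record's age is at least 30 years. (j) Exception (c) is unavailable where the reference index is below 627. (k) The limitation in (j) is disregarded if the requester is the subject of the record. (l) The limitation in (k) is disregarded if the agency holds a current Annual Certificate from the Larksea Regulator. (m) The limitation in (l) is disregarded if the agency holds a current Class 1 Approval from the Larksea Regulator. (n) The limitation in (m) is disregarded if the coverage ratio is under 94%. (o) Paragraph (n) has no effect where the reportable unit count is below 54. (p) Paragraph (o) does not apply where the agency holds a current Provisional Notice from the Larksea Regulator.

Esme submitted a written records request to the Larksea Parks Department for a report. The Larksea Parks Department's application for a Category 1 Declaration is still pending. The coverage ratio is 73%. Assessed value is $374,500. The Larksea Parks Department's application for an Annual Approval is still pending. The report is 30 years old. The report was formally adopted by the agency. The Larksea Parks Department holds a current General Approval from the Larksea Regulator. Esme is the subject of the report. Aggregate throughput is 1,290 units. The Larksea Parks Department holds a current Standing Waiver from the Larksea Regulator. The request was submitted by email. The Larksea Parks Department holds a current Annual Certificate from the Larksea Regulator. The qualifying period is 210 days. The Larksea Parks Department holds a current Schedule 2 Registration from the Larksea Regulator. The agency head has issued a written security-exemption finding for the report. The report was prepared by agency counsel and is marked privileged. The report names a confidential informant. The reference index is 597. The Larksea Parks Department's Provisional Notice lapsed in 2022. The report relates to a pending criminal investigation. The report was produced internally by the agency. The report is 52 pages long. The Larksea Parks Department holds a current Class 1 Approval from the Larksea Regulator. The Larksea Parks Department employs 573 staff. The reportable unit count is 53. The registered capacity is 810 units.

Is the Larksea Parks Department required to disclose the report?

Exception (a): the qualifying period is 210 days, below the 220 days limit; the report names a confidential informant; the registered capacity is 810 units, under the 910 units limit — every condition holds. But applying paragraphs (f)–(g): (f) operates against (a): a current Standing Waiver is held. (g) is not engaged (no current Category 1 Declaration is held), so (f) stands. So (a) is unavailable.
Exception (b) fails — the report was produced internally.
Exception (c)'s conditions are all satisfied: aggregate throughput is 1,290 units, under the 1,320 units limit; a current Schedule 2 Registration is held. Under paragraphs (j)–(p): (j) would limit (c) — the reference index is 597, below the 627 limit — but (k) sets (j) aside: (k) operates against (j): Esme is the subject of the report. (l) would limit (k) — a current Annual Certificate is held — but (m) sets (l) aside: (m) operates — a current Class 1 Approval is held. (n) is triggered (the coverage ratio is 73%, under the 94% limit), but is overridden by (o): (o) operates — the reportable unit count is 53, below the 54 limit. (p), which would lift (o), is not engaged — there is no Provisional Notice in force. So (c) applies.
Exception (d) does not apply: the Annual Approval is not current.
Exception (e) fails — the report has been formally adopted.

No — exception (c) applies; the Larksea Parks Department is not required to disclose the report.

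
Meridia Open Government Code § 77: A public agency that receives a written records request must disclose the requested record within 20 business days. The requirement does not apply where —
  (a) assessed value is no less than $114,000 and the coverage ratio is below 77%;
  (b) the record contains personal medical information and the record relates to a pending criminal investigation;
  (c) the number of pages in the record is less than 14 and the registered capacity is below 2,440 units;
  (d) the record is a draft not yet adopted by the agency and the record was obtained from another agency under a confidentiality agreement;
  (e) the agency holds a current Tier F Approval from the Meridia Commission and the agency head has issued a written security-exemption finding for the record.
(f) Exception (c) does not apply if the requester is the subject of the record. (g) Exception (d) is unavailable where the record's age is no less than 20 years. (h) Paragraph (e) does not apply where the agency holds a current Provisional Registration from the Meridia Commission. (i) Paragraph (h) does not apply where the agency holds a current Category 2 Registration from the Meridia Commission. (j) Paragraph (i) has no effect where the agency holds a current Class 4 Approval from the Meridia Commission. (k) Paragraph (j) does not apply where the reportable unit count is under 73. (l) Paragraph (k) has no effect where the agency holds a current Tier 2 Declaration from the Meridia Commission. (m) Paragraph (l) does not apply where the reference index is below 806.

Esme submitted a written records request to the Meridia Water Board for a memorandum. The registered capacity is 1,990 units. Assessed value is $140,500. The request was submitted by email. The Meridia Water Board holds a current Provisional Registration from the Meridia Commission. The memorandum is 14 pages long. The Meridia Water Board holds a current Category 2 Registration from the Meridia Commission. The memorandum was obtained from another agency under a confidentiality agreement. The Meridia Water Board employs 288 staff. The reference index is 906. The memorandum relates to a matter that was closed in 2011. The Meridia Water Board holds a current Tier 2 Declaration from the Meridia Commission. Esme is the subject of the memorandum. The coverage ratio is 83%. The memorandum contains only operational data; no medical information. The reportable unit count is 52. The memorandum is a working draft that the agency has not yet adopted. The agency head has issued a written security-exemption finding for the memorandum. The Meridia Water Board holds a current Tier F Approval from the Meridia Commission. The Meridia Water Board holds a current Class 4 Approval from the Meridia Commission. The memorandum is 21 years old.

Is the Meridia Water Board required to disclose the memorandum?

Yes — the Meridia Water Board must disclose the memorandum.

Exception (a) fails — the coverage ratio is 83%, not below 77%.
Exception (b) requires that the record contains personal medical information; but the memorandum contains only operational data, so (b) is unavailable.
Exception (c) requires that the number of pages in the record is less than 14; but the number of pages in the record is 14, not less than 14, so (c) is unavailable.
Exception (d): the memorandum is an unadopted draft; the memorandum was obtained under a confidentiality agreement — every condition holds. But applying paragraph (g): (g) operates against (d): the record's age is 21 years, meeting the 20 years threshold. Exception (d) does not apply.
Exception (e): a current Tier F Approval is held; a written security-exemption finding has been issued — every condition holds. However, paragraphs (h)–(m) must be considered: (h) operates against (e): a current Provisional Registration is held. (i) would limit (h) — a current Category 2 Registration is held — but (j) sets (i) aside: (j) is triggered — a current Class 4 Approval is held. (k) would limit (j) — the reportable unit count is 52, under the 73 limit — but (l) sets (k) aside: (l) is engaged — a current Tier 2 Declaration is held. (m) is inapplicable (the reference index is 906, not below 806), so (l) stands. So (e) is unavailable.
No exception is made out. the Meridia Water Board falls within the general rule.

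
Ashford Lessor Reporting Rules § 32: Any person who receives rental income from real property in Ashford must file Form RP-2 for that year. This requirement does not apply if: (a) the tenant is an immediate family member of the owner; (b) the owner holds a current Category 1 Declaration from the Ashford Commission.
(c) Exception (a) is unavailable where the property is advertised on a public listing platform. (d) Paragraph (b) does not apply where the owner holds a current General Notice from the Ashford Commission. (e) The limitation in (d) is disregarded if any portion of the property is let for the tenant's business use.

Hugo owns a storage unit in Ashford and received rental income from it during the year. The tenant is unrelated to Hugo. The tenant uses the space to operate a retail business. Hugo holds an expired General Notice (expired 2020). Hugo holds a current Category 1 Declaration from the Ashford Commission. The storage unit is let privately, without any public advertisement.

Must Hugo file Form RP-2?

Exception (a) fails — the tenant is unrelated to the owner.
Exception (b) is satisfied on its face — a current Category 1 Declaration is held. Considering the limiting provisions: (d), which would limit (b), is not engaged: the General Notice is not current. So (b) applies.

No — exception (b) applies; Hugo is not required to file Form RP-2.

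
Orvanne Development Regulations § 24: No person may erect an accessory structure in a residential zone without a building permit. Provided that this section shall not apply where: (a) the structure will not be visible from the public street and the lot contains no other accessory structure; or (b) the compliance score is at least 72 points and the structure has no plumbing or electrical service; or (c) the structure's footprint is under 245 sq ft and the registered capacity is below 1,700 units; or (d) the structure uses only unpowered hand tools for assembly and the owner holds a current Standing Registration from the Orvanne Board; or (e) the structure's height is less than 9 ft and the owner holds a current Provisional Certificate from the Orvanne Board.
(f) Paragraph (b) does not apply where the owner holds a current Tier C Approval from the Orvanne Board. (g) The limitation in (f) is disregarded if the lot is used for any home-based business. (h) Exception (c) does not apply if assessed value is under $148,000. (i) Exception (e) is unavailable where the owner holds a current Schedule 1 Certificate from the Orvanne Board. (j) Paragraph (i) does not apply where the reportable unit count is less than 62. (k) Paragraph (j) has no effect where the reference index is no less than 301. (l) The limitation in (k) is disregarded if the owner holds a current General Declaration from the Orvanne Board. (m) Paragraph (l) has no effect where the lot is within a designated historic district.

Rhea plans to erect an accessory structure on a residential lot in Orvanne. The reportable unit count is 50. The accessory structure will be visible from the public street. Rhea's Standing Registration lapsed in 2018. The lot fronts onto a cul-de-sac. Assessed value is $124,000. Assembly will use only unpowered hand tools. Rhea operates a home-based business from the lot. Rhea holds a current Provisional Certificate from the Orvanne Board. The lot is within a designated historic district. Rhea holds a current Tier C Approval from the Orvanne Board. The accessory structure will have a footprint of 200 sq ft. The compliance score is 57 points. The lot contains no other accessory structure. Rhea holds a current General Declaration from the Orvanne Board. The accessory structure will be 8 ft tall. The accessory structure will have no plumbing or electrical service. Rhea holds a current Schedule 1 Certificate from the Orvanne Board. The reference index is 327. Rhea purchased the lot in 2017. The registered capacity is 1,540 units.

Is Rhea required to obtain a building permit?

Exception (a) requires that the structure will not be visible from the public street; but the structure will be visible from the street, so (a) is unavailable.
Exception (b) fails — the compliance score is 57 points, short of 72 points.
Exception (c)'s conditions are all satisfied: the structure's footprint is 200 sq ft, under the 245 sq ft limit; the registered capacity is 1,540 units, below the 1,700 units limit. But: (h) applies — assessed value is $124,000, under the $148,000 limit. So (c) is unavailable.
Exception (d) does not apply: there is no Standing Registration in force.
Exception (e): the structure's height is 8 ft, less than the 9 ft limit; a current Provisional Certificate is held — every condition holds. Turning to paragraphs (i)–(m): (i) is triggered — a current Schedule 1 Certificate is held. (j) would limit (i) — the reportable unit count is 50, less than the 62 limit — but (k) sets (j) aside: (k) is triggered — the reference index is 327, meeting the 301 threshold. (l) would limit (k) — a current General Declaration is held — but (m) sets (l) aside: (m) is engaged — the lot is in a historic district. (e) is therefore removed.
No exception applies. The general rule governs.

Yes — Rhea must obtain a building permit.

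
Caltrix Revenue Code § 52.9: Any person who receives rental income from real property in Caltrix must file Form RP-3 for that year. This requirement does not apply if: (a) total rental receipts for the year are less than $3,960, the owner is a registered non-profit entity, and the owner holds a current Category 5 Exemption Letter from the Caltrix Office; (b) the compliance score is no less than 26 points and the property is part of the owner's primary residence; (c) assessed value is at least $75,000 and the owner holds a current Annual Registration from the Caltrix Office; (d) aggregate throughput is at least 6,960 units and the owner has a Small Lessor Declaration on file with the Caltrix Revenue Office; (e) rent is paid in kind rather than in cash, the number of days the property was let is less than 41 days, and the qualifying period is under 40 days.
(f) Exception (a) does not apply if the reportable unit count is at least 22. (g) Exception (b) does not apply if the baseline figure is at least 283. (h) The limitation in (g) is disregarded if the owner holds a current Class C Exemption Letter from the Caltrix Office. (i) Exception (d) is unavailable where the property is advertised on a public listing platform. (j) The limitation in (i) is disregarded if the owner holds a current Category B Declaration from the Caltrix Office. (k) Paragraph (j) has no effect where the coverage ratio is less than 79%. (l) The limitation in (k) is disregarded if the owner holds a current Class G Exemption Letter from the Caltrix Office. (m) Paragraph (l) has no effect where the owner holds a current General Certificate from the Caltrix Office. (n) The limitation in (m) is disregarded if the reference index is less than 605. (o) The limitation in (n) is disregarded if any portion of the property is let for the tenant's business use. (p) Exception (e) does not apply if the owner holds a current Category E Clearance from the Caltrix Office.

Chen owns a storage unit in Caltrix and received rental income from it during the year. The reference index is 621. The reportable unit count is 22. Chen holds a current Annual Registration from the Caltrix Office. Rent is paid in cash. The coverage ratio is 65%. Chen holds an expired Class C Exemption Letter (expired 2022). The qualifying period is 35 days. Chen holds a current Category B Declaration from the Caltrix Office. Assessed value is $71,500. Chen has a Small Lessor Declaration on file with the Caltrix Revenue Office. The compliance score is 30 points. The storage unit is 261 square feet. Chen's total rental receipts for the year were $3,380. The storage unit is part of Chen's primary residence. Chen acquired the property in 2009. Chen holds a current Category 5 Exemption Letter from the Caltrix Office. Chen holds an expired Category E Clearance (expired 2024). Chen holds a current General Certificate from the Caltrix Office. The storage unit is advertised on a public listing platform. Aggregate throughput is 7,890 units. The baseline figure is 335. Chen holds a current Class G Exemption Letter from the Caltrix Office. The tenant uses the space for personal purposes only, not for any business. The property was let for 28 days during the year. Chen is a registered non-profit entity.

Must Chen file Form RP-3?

Exception (a) is satisfied on its face — total rental receipts for the year are $3,380, less than the $3,960 limit; Chen is a registered non-profit; a current Category 5 Exemption Letter is held. However, paragraph (f) must be considered: (f) operates against (a): the reportable unit count is 22, meeting the 22 threshold. So (a) is unavailable.
Exception (b) is satisfied on its face — the compliance score is 30 points, meeting the 26 points threshold; the storage unit is part of the primary residence. But: (g) operates against (b): the baseline figure is 335, meeting the 283 threshold. (h), which would lift (g), is not triggered — no current Class C Exemption Letter is held. Exception (b) does not apply.
Exception (c) requires that assessed value is at least $75,000; but assessed value is $71,500, short of $75,000, so (c) is unavailable.
All of (d)'s requirements are met (aggregate throughput is 7,890 units, meeting the 6,960 units threshold; a Small Lessor Declaration is on file). However, paragraphs (i)–(o) must be considered: (i) operates against (d): the property is publicly advertised. (j) applies (a current Category B Declaration is held), but is overridden by (k): (k) operates against (j): the coverage ratio is 65%, less than the 79% limit. (l) would limit (k) — a current Class G Exemption Letter is held — but (m) sets (l) aside: (m) operates — a current General Certificate is held. (n) is not triggered (the reference index is 621, not less than 605), so (m) stands. So (d) is unavailable.
Exception (e) does not apply: rent is paid in cash.
No exception applies. The general rule governs.

Yes — Chen must file Form RP-3.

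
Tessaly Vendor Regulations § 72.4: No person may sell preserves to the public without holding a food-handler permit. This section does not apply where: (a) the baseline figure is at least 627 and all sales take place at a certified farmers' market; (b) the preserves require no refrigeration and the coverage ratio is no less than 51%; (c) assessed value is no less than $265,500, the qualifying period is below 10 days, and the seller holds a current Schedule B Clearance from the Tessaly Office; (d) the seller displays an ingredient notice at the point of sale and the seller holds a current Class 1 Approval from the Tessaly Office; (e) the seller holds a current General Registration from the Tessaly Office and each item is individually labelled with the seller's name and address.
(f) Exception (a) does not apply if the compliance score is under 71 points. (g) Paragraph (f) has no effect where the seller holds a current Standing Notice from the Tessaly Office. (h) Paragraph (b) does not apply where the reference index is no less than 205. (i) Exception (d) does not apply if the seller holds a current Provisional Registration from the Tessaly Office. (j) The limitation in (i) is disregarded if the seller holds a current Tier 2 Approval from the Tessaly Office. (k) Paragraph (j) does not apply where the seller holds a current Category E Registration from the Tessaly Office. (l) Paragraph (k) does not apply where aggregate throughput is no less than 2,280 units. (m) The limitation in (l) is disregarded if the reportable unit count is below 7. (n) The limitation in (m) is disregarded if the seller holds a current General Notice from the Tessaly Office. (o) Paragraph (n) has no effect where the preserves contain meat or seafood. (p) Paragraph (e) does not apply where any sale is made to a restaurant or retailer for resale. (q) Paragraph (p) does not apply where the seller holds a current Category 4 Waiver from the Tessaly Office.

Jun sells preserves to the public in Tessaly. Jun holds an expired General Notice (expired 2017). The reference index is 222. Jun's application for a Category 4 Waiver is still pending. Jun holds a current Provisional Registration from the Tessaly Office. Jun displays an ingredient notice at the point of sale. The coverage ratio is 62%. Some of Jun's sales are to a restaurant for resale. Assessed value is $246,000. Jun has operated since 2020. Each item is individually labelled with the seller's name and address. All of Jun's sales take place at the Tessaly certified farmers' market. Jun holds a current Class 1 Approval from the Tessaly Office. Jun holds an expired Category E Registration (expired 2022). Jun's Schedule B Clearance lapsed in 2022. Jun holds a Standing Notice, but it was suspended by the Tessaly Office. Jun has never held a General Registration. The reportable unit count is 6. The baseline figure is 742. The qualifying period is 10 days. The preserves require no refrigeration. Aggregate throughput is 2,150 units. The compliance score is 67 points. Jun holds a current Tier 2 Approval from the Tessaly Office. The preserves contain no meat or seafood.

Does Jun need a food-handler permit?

All of (a)'s requirements are met (the baseline figure is 742, meeting the 627 threshold; all sales are at a certified farmers' market). Turning to paragraphs (f)–(g): (f) is triggered — the compliance score is 67 points, under the 71 points limit. (g), which would lift (f), is inapplicable — the Standing Notice is not current. (a) is therefore removed.
Exception (b) is satisfied on its face — the preserves are shelf-stable; the coverage ratio is 62%, meeting the 51% threshold. But: (h) operates against (b): the reference index is 222, meeting the 205 threshold. Exception (b) does not apply.
Exception (c) does not apply: assessed value is $246,000, short of $265,500.
Exception (d): an ingredient notice is displayed; a current Class 1 Approval is held — every condition holds. Applying paragraphs (i)–(o): (i) would limit (d) — a current Provisional Registration is held — but (j) sets (i) aside: (j) operates against (i): a current Tier 2 Approval is held. (k), which would lift (j), is not triggered — there is no Category E Registration in force. (d) remains available.
Exception (e) does not apply: the General Registration is not current.

No — exception (d) applies; Jun is not required to hold a food-handler permit.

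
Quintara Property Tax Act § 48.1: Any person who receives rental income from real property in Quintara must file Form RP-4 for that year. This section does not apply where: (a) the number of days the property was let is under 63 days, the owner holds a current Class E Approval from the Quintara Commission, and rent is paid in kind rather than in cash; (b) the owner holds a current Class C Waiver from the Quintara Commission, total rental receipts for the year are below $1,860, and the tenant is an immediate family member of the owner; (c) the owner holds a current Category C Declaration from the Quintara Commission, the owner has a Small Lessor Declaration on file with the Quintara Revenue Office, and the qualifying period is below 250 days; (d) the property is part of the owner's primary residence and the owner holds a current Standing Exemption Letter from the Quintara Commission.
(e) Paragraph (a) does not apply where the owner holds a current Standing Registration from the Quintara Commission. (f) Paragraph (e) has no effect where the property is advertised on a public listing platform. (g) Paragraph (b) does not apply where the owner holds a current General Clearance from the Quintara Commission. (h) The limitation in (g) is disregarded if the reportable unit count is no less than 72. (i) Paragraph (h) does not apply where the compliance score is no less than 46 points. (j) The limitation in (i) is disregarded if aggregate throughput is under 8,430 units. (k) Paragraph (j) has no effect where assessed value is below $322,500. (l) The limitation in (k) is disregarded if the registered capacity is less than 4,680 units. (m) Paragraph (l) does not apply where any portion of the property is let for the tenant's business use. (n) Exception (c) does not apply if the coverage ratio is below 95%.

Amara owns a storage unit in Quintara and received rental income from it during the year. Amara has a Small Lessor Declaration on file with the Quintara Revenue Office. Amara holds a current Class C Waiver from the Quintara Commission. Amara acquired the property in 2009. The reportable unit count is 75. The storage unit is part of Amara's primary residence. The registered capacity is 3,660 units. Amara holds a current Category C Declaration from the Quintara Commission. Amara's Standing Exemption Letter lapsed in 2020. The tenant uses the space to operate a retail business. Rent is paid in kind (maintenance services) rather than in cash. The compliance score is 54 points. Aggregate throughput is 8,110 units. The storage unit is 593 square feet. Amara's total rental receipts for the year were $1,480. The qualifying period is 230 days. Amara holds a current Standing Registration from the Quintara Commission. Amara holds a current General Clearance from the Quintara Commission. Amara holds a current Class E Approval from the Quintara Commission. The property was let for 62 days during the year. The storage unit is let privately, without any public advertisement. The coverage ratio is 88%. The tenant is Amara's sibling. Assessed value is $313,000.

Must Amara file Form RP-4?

Exception (a) is satisfied on its face — the number of days the property was let is 62 days, under the 63 days limit; a current Class E Approval is held; rent is paid in kind. However, paragraphs (e)–(f) must be considered: (e) operates — a current Standing Registration is held. (f) is not triggered (the property is let privately without advertisement), so (e) stands. (a) is therefore removed.
Exception (b) is satisfied on its face — a current Class C Waiver is held; total rental receipts for the year are $1,480, below the $1,860 limit; the tenant is an immediate family member. But: (g) operates — a current General Clearance is held. (h) would limit (g) — the reportable unit count is 75, meeting the 72 threshold — but (i) sets (h) aside: (i) applies — the compliance score is 54 points, meeting the 46 points threshold. (j) is engaged (aggregate throughput is 8,110 units, under the 8,430 units limit), but is overridden by (k): (k) applies — assessed value is $313,000, below the $322,500 limit. (l) would limit (k) — the registered capacity is 3,660 units, less than the 4,680 units limit — but (m) sets (l) aside: (m) operates against (l): the space is let for business use. So (b) is unavailable.
Exception (c)'s conditions are all satisfied: a current Category C Declaration is held; a Small Lessor Declaration is on file; the qualifying period is 230 days, below the 250 days limit. But: (n) is engaged — the coverage ratio is 88%, below the 95% limit. So (c) is unavailable.
Exception (d) fails — no current Standing Exemption Letter is held.
Every exception is unavailable, so the rule governs.

Yes — Amara must file Form RP-4.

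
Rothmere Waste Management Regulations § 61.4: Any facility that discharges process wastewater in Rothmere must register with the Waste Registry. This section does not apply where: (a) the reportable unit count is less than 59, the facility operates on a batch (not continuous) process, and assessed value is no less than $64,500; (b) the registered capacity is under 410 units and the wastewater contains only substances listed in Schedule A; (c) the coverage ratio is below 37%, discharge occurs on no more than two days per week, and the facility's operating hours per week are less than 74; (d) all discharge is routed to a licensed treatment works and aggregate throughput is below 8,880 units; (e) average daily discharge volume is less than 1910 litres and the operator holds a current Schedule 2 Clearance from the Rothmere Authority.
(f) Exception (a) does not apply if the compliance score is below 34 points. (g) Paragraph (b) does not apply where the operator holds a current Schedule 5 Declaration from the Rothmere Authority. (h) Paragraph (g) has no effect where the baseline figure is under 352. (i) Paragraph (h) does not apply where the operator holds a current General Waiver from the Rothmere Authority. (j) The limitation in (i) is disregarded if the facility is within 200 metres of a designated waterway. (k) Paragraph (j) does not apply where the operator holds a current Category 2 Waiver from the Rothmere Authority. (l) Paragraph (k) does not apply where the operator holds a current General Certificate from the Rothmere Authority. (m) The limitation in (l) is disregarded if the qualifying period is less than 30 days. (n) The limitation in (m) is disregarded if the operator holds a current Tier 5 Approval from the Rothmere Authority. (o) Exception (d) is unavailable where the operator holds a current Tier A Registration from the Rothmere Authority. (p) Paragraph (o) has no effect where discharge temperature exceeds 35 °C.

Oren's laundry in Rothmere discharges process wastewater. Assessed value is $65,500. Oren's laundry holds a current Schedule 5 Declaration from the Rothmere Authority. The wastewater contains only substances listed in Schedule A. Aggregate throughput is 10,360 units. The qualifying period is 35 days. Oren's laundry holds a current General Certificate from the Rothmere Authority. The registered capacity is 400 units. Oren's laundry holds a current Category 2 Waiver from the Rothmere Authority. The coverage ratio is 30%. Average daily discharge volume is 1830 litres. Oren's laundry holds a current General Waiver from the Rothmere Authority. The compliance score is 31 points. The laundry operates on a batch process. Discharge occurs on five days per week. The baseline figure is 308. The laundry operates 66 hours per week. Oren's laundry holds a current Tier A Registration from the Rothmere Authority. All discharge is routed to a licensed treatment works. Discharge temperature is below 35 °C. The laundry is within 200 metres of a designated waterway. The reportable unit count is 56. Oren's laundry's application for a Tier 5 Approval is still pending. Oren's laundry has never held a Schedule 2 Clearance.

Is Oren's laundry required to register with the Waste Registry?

Exception (a)'s conditions are all satisfied: the reportable unit count is 56, less than the 59 limit; the facility operates on a batch process; assessed value is $65,500, meeting the $64,500 threshold. However, paragraph (f) must be considered: (f) operates against (a): the compliance score is 31 points, below the 34 points limit. (a) is therefore removed.
Exception (b) is satisfied on its face — the registered capacity is 400 units, under the 410 units limit; the wastewater is Schedule-A-only. Under paragraphs (g)–(n): (g) would limit (b) — a current Schedule 5 Declaration is held — but (h) sets (g) aside: (h) operates against (g): the baseline figure is 308, under the 352 limit. (i) would limit (h) — a current General Waiver is held — but (j) sets (i) aside: (j) operates — the laundry is within 200 m of a designated waterway. (k) would limit (j) — a current Category 2 Waiver is held — but (l) sets (k) aside: (l) applies — a current General Certificate is held. (m), which would lift (l), is not engaged — the qualifying period is 35 days, not less than 30 days. (b) remains available.
Exception (c) fails — discharge occurs on five days per week.
Exception (d) fails — aggregate throughput is 10,360 units, not below 8,880 units.
Exception (e) fails — the Schedule 2 Clearance is not current.

No — exception (b) applies; Oren's laundry is not required to register with the Waste Registry.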